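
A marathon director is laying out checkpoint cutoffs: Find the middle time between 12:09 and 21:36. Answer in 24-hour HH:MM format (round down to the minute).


Start time: 12:09 = 729 minutes from midnight
End time: 21:36 = 1296 minutes from midnight
Sum: 729 + 1296 = 2025
Midpoint: 2025 / 2 = 1012 minutes
Convert: 1012 / 60 = 16 hours, 52 minutes
Result: 16:52

16:52


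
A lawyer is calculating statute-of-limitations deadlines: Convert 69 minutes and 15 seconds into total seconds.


Minutes: 69
Seconds: 15
Convert minutes to seconds: 69 x 60 = 4140
Add remaining seconds: 4140 + 15 = 4155

4155


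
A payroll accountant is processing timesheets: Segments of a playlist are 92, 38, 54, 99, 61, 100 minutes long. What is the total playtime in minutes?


Durations: 92, 38, 54, 99, 61, 100
Running sum: 92
+ 38 = 130
+ 54 = 184
+ 99 = 283
+ 61 = 344
+ 100 = 444
Total duration: 444 minutes
That is 7 hours and 24 minutes

444


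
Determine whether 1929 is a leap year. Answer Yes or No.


Year: 1929
Divisible by 4? 1929 / 4 = 482.25 -> No
Not divisible by 4, so NOT a leap year

No


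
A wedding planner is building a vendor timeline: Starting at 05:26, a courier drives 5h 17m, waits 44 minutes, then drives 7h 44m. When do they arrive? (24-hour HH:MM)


Depart: 05:26
Leg 1: +317 min -> 10:43
Layover: +44 min -> 11:27
Leg 2: +464 min -> 19:11
Total travel: 825 minutes = 13h 45m
Arrival: 19:11

19:11


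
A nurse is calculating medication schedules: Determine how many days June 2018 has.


Month: June
Year: 2018
June is a 30-day month
Total: 30 days

30


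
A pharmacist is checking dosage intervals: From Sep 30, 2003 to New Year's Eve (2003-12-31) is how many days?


Start: September 30, 2003
End: December 31, 2003
Days left in September: 0
October: 31
November: 30
December: 31
Sum of remaining months: 92
Total: 0 + 92 = 92

92


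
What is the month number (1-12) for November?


Calendar month order:
10. October
11. November <--
12. December
November is month number 11

11


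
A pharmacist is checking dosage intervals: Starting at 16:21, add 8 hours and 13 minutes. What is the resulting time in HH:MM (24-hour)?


Start time: 16:21
Adding: 8 hours 13 minutes
Minutes: 21 + 13 = 34
Hours: 16 + 8 + 0 = 24
Hour wraparound: 24 mod 24 = 0
Result: 00:34

00:34


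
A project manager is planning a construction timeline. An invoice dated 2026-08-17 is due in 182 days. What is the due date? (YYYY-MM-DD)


Start: 2026-08-17
Adding 182 days
Days remaining in August: 14
After August: 168 days still to add
September 2026: 30 days, 138 remaining
October 2026: 31 days, 107 remaining
November 2026: 30 days, 77 remaining
December 2026: 31 days, 46 remaining
Result: 2027-02-15

2027-02-15


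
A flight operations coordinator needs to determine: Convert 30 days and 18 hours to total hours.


Days: 30
Extra hours: 18
Hours per day: 24
Days to hours: 30 x 24 = 720
Total: 720 + 18 = 738

738


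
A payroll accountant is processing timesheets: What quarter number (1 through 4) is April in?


Month: April (month 4)
Q1: January-March (months 1-3)
Q2: April-June (months 4-6)
Q3: July-September (months 7-9)
Q4: October-December (months 10-12)
Month 4 falls in Q2

2


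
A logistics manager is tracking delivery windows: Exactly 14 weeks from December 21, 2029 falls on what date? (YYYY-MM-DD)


Start: 2029-12-21
Weeks to add: 14
Convert to days: 14 x 7 = 98 days
Add 98 days to 2029-12-21
Result: 2030-03-29

2030-03-29


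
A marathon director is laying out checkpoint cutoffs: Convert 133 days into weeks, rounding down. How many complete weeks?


Total days: 133
Days per week: 7
Division: 133 / 7 = 19 remainder 0
Complete weeks: 19
Remaining days: 0

19


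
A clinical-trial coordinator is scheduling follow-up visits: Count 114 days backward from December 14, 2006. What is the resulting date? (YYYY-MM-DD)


Start: 2006-12-14
Subtracting 114 days
Days already passed in December: 14
After going back through December: 100 more days to subtract
November 2006: 30 days, 70 remaining
October 2006: 31 days, 39 remaining
September 2006: 30 days, 9 remaining
August 2006 has 31 days, need 9
Result: 2006-08-22

2006-08-22


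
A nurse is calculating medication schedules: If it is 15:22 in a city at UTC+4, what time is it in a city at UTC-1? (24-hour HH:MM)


Local time: 15:22 at UTC+4 (offset 4h)
Target zone: UTC-1 (offset -1h)
Difference: -1 - (4) = -5 hours
Calculation: 15 + (-5) = 10
Result: 10:22

10:22


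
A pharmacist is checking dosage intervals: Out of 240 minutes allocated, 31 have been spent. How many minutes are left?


Total budget: 240 minutes
Time used: 31 minutes
Remaining: 240 - 31 = 209 minutes
Percent used: 12.9%
Percent remaining: 87.1%

209


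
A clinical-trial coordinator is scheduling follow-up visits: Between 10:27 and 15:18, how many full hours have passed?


Start: 10:27
End: 15:18
Hour difference: 15 - 10 = 5 hours
Minute difference: 18 - 27 = -9 minutes
Total minutes: 291
Complete hours: 291 / 60 = 4 (remainder 51)

4


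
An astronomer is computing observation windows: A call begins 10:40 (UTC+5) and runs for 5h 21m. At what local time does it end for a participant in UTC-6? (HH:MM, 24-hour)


Start: 10:40 in UTC+5
Step 1 - add duration:
  minutes: 40 + 21 = 61 (carry 1h)
  hours: 10 + 5 + 1 = 16
  end in UTC+5: 16:01
Step 2 - convert UTC+5 -> UTC-6:
  offset difference: -6 - (5) = -11 hours
  16 + (-11) = 5 -> mod 24 = 5
Result: 05:01 in UTC-6

05:01


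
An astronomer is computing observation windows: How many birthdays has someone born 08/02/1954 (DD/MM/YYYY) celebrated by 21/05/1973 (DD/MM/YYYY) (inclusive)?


Birth: 1954-02-08
Reference: 1973-05-21
Year difference: 1973 - 1954 = 19
Has birthday (02-08) occurred by 05-21? Yes
Age in full years: 19

19


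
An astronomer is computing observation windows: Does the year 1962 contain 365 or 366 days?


Year: 1962
Check leap year rules:
Divisible by 4? No
1962 is not a leap year
Days: 365

365


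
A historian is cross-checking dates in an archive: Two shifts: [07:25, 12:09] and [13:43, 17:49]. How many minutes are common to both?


Interval A: [445, 729] minutes from midnight
Interval B: [823, 1069] minutes from midnight
Overlap start = max(445, 823) = 823
Overlap end = min(729, 1069) = 729
End <= start, so the intervals do not overlap: 0 minutes

0


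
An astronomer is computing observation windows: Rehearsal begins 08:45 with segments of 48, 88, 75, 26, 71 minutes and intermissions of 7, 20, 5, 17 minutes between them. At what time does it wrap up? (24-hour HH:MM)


Start: 08:45 = 525 min from midnight
  after task 1 (48 min): 09:33
  after break (7 min): 09:40
  after task 2 (88 min): 11:08
  after break (20 min): 11:28
  after task 3 (75 min): 12:43
  after break (5 min): 12:48
  after task 4 (26 min): 13:14
  after break (17 min): 13:31
  after task 5 (71 min): 14:42
Total elapsed: 357 minutes
End time: 14:42

14:42


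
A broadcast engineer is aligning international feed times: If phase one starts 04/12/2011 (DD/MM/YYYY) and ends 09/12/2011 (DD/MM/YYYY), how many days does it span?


Start date: 2011-12-04
End date: 2011-12-09
Dec 2011: +5 days
Total: 5 days

5


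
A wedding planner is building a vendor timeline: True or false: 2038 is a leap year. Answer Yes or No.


Year: 2038
Divisible by 4? 2038 / 4 = 509.5 -> No
Not divisible by 4, so NOT a leap year

No


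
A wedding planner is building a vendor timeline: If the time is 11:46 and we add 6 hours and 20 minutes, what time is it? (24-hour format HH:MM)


Start time: 11:46
Adding: 6 hours 20 minutes
Minutes: 46 + 20 = 66
Minute overflow: 66 >= 60, so carry 1 hour, minutes = 6
Hours: 11 + 6 + 1 = 18
Result: 18:06

18:06


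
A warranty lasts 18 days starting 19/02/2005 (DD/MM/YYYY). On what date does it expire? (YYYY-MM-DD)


Start: 2005-02-19
Adding 18 days
Days remaining in February: 9
After February: 9 days still to add
March 2005 has 31 days, need 9
Result: 2005-03-09

2005-03-09


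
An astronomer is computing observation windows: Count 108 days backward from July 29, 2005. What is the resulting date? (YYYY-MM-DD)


Start: 2005-07-29
Subtracting 108 days
Days already passed in July: 29
After going back through July: 79 more days to subtract
June 2005: 30 days, 49 remaining
May 2005: 31 days, 18 remaining
April 2005 has 30 days, need 18
Result: 2005-04-12

2005-04-12


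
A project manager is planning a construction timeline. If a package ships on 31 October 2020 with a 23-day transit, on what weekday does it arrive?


Start: 2020-10-31 (Saturday)
Step 1 - find target date: add 23 days
  2020-10-31 + 23 days = 2020-11-23
Step 2 - day of week:
  23 mod 7 = 2
  Saturday + 2 days -> Monday
Result: Monday (2020-11-23)

Monday


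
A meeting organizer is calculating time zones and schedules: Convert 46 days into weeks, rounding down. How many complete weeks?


Total days: 46
Days per week: 7
Division: 46 / 7 = 6 remainder 4
Complete weeks: 6
Remaining days: 4

6


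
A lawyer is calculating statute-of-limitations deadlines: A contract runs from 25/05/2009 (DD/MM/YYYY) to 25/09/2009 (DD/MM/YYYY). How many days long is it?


Start date: 2009-05-25
End date: 2009-09-25
May 2009: +7 days
Jun 2009: +30 days
Jul 2009: +31 days
Aug 2009: +31 days
Sep 2009: +24 days
Total: 123 days

123


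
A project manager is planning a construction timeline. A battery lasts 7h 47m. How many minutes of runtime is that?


Hours: 7
Extra minutes: 47
Minutes per hour: 60
Hours to minutes: 7 x 60 = 420
Total: 420 + 47 = 467

467


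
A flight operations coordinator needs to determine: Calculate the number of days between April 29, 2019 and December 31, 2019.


Start: April 29, 2019
End: December 31, 2019
Days left in April: 1
May: 31
June: 30
July: 31
August: 31
... plus remaining months
Sum of remaining months: 245
Total: 1 + 245 = 246

246


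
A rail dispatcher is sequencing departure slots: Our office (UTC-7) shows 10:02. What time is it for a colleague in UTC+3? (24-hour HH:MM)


Local time: 10:02 at UTC-7 (offset -7h)
Target zone: UTC+3 (offset 3h)
Difference: 3 - (-7) = 10 hours
Calculation: 10 + (10) = 20
Result: 20:02

20:02


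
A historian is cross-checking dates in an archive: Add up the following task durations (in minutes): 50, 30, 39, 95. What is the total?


Durations: 50, 30, 39, 95
Running sum: 50
+ 30 = 80
+ 39 = 119
+ 95 = 214
Total duration: 214 minutes
That is 3 hours and 34 minutes

214


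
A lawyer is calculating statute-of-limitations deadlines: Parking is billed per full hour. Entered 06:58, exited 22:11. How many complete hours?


Start: 06:58
End: 22:11
Hour difference: 22 - 6 = 16 hours
Minute difference: 11 - 58 = -47 minutes
Total minutes: 913
Complete hours: 913 / 60 = 15 (remainder 13)

15


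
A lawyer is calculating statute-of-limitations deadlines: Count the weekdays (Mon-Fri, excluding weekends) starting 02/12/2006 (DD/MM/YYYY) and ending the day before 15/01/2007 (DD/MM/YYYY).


Start: 2006-12-02 (Saturday)
End (exclusive): 2007-01-15 (Monday)
Total calendar days: 44
Full weeks: 44 // 7 = 6 -> 30 weekdays
Remaining 2 days starting on Saturday:
  Sat(-), Sun(-) -> 0 weekdays
Total business days: 30 + 0 = 30

30


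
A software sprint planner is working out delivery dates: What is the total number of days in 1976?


Year: 1976
Check leap year rules:
Divisible by 4? Yes
Divisible by 100? No
1976 is a leap year
Days: 366

366


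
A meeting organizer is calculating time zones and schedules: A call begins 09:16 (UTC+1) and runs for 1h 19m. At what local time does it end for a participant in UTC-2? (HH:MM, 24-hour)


Start: 09:16 in UTC+1
Step 1 - add duration:
  minutes: 16 + 19 = 35
  hours: 9 + 1 + 0 = 10
  end in UTC+1: 10:35
Step 2 - convert UTC+1 -> UTC-2:
  offset difference: -2 - (1) = -3 hours
  10 + (-3) = 7 -> mod 24 = 7
Result: 07:35 in UTC-2

07:35


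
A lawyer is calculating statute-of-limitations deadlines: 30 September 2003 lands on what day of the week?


Date: 2003-09-30
January 1, 2003 is a Wednesday
Day of year: 273
Offset from Jan 1: 272 days
272 mod 7 = 6
Result: Tuesday

Tuesday


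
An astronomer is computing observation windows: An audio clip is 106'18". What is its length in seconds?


Minutes: 106
Seconds: 18
Convert minutes to seconds: 106 x 60 = 6360
Add remaining seconds: 6360 + 18 = 6378

6378


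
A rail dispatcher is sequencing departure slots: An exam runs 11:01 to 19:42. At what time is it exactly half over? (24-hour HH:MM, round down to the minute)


Start time: 11:01 = 661 minutes from midnight
End time: 19:42 = 1182 minutes from midnight
Sum: 661 + 1182 = 1843
Midpoint: 1843 / 2 = 921 minutes
Convert: 921 / 60 = 15 hours, 21 minutes
Result: 15:21

15:21


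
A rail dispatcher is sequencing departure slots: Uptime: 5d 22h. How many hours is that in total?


Days: 5
Extra hours: 22
Hours per day: 24
Days to hours: 5 x 24 = 120
Total: 120 + 22 = 142

142


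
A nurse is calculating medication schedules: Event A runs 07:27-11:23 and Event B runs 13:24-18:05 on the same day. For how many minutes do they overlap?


Interval A: [447, 683] minutes from midnight
Interval B: [804, 1085] minutes from midnight
Overlap start = max(447, 804) = 804
Overlap end = min(683, 1085) = 683
End <= start, so the intervals do not overlap: 0 minutes

0


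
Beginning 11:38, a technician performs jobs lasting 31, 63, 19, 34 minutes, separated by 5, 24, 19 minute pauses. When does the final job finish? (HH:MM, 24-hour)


Start: 11:38 = 698 min from midnight
  after task 1 (31 min): 12:09
  after break (5 min): 12:14
  after task 2 (63 min): 13:17
  after break (24 min): 13:41
  after task 3 (19 min): 14:00
  after break (19 min): 14:19
  after task 4 (34 min): 14:53
Total elapsed: 195 minutes
End time: 14:53

14:53


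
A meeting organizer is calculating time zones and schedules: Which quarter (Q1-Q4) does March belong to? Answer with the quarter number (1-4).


Month: March (month 3)
Q1: January-March (months 1-3)
Q2: April-June (months 4-6)
Q3: July-September (months 7-9)
Q4: October-December (months 10-12)
Month 3 falls in Q1

1


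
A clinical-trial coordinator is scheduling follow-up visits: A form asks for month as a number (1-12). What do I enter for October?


Calendar month order:
9. September
10. October <--
11. November
October is month number 10

10


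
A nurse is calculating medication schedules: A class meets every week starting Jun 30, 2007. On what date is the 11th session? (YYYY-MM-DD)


First occurrence: 2007-06-30 (occurrence 1)
Each occurrence is 7 days after the previous.
Occurrence 11 is 10 weeks after the first.
10 weeks = 70 days
2007-06-30 + 70 days = 2007-09-08

2007-09-08


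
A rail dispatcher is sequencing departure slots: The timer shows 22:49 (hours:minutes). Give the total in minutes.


Hours: 22
Minutes: 49
Convert hours to minutes: 22 x 60 = 1320
Add remaining minutes: 1320 + 49 = 1369

1369


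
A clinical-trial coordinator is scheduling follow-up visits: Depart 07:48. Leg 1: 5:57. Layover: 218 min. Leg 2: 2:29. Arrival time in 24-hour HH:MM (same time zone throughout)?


Depart: 07:48
Leg 1: +357 min -> 13:45
Layover: +218 min -> 17:23
Leg 2: +149 min -> 19:52
Total travel: 724 minutes = 12h 4m
Arrival: 19:52

19:52


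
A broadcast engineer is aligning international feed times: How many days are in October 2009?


Month: October
Year: 2009
October is a 31-day month
Total: 31 days

31


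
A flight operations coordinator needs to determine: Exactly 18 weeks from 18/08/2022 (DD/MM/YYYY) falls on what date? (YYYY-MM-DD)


Start: 2022-08-18
Weeks to add: 18
Convert to days: 18 x 7 = 126 days
Add 126 days to 2022-08-18
Result: 2022-12-22

2022-12-22


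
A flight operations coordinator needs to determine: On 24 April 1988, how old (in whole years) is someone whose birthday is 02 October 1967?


Birth: 1967-10-02
Reference: 1988-04-24
Year difference: 1988 - 1967 = 21
Has birthday (10-02) occurred by 04-24? No
Birthday not yet reached this year -> subtract 1
Age in full years: 20

20


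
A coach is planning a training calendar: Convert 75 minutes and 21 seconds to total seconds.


Minutes: 75
Extra seconds: 21
Seconds per minute: 60
Minutes to seconds: 75 x 60 = 4500
Total: 4500 + 21 = 4521

4521


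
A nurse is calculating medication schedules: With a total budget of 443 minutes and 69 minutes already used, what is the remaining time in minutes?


Total budget: 443 minutes
Time used: 69 minutes
Remaining: 443 - 69 = 374 minutes
Percent used: 15.6%
Percent remaining: 84.4%

374


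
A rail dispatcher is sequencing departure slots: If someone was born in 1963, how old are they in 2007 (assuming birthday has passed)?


Birth year: 1963
Current year: 2007
Age = current year - birth year
Age = 2007 - 1963 = 44

44


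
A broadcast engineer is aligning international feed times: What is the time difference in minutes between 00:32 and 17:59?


Start time: 00:32 = 32 minutes from midnight
End time: 17:59 = 1079 minutes from midnight
Difference: 1079 - 32 = 1047 minutes
That is 17 hours and 27 minutes

1047


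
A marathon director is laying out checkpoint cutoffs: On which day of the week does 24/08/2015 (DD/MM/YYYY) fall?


Date: 2015-08-24
January 1, 2015 is a Thursday
Day of year: 236
Offset from Jan 1: 235 days
235 mod 7 = 4
Result: Monday

Monday


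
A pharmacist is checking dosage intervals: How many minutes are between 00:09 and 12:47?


Start time: 00:09 = 9 minutes from midnight
End time: 12:47 = 767 minutes from midnight
Difference: 767 - 9 = 758 minutes
That is 12 hours and 38 minutes

758


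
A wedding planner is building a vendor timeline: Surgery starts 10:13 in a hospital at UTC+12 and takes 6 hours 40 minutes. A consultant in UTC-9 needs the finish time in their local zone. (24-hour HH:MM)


Start: 10:13 in UTC+12
Step 1 - add duration:
  minutes: 13 + 40 = 53
  hours: 10 + 6 + 0 = 16
  end in UTC+12: 16:53
Step 2 - convert UTC+12 -> UTC-9:
  offset difference: -9 - (12) = -21 hours
  16 + (-21) = -5 -> mod 24 = 19
Result: 19:53 in UTC-9

19:53


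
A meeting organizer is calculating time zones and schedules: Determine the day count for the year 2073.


Year: 2073
Check leap year rules:
Divisible by 4? No
2073 is not a leap year
Days: 365

365


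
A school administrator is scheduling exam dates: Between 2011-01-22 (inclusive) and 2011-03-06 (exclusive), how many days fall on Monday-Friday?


Start: 2011-01-22 (Saturday)
End (exclusive): 2011-03-06 (Sunday)
Total calendar days: 43
Full weeks: 43 // 7 = 6 -> 30 weekdays
Remaining 1 days starting on Saturday:
  Sat(-) -> 0 weekdays
Total business days: 30 + 0 = 30

30


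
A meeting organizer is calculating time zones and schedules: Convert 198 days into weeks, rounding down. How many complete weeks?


Total days: 198
Days per week: 7
Division: 198 / 7 = 28 remainder 2
Complete weeks: 28
Remaining days: 2

28


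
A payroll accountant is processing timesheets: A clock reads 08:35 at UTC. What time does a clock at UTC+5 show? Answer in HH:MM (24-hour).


Local time: 08:35 at UTC (offset 0h)
Target zone: UTC+5 (offset 5h)
Difference: 5 - (0) = 5 hours
Calculation: 8 + (5) = 13
Result: 13:35

13:35


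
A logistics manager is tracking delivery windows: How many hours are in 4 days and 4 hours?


Days: 4
Extra hours: 4
Hours per day: 24
Days to hours: 4 x 24 = 96
Total: 96 + 4 = 100

100


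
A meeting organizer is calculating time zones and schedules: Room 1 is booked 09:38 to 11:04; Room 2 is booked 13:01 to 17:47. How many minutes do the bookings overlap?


Interval A: [578, 664] minutes from midnight
Interval B: [781, 1067] minutes from midnight
Overlap start = max(578, 781) = 781
Overlap end = min(664, 1067) = 664
End <= start, so the intervals do not overlap: 0 minutes

0


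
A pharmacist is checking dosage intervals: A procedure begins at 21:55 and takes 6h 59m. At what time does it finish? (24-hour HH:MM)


Start time: 21:55
Adding: 6 hours 59 minutes
Minutes: 55 + 59 = 114
Minute overflow: 114 >= 60, so carry 1 hour, minutes = 54
Hours: 21 + 6 + 1 = 28
Hour wraparound: 28 mod 24 = 4
Result: 04:54

04:54


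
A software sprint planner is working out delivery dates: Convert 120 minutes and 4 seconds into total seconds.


Minutes: 120
Seconds: 4
Convert minutes to seconds: 120 x 60 = 7200
Add remaining seconds: 7200 + 4 = 7204

7204


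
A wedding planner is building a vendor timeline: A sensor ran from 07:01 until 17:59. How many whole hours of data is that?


Start: 07:01
End: 17:59
Hour difference: 17 - 7 = 10 hours
Minute difference: 59 - 1 = 58 minutes
Total minutes: 658
Complete hours: 658 / 60 = 10 (remainder 58)

10


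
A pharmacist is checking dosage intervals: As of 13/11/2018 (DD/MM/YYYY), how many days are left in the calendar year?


Start: November 13, 2018
End: December 31, 2018
Days left in November: 17
December: 31
Sum of remaining months: 31
Total: 17 + 31 = 48

48


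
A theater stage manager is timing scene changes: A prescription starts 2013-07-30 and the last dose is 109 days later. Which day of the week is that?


Start: 2013-07-30 (Tuesday)
Step 1 - find target date: add 109 days
  2013-07-30 + 109 days = 2013-11-16
Step 2 - day of week:
  109 mod 7 = 4
  Tuesday + 4 days -> Saturday
Result: Saturday (2013-11-16)

Saturday


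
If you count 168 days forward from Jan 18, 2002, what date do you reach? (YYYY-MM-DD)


Start: 2002-01-18
Adding 168 days
Days remaining in January: 13
After January: 155 days still to add
February 2002: 28 days, 127 remaining
March 2002: 31 days, 96 remaining
April 2002: 30 days, 66 remaining
May 2002: 31 days, 35 remaining
Result: 2002-07-05

2002-07-05


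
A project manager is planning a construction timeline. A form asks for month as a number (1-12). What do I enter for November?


Calendar month order:
10. October
11. November <--
12. December
November is month number 11

11


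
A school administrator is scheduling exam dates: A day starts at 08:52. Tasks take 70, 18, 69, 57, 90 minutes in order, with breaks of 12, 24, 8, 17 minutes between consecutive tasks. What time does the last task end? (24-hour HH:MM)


Start: 08:52 = 532 min from midnight
  after task 1 (70 min): 10:02
  after break (12 min): 10:14
  after task 2 (18 min): 10:32
  after break (24 min): 10:56
  after task 3 (69 min): 12:05
  after break (8 min): 12:13
  after task 4 (57 min): 13:10
  after break (17 min): 13:27
  after task 5 (90 min): 14:57
Total elapsed: 365 minutes
End time: 14:57

14:57


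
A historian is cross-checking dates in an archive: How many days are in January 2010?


Month: January
Year: 2010
January is a 31-day month
Total: 31 days

31


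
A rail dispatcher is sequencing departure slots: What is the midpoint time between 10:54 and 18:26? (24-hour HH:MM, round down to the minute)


Start time: 10:54 = 654 minutes from midnight
End time: 18:26 = 1106 minutes from midnight
Sum: 654 + 1106 = 1760
Midpoint: 1760 / 2 = 880 minutes
Convert: 880 / 60 = 14 hours, 40 minutes
Result: 14:40

14:40


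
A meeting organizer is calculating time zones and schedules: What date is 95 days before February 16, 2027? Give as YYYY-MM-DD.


Start: 2027-02-16
Subtracting 95 days
Days already passed in February: 16
After going back through February: 79 more days to subtract
January 2027: 31 days, 48 remaining
December 2026: 31 days, 17 remaining
November 2026 has 30 days, need 17
Result: 2026-11-13

2026-11-13


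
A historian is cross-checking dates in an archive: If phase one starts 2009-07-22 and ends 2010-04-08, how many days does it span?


Start date: 2009-07-22
End date: 2010-04-08
Jul 2009: +10 days
Aug 2009: +31 days
Sep 2009: +30 days
... (7 more months)
Total: 260 days

260


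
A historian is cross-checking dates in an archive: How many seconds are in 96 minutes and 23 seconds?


Minutes: 96
Extra seconds: 23
Seconds per minute: 60
Minutes to seconds: 96 x 60 = 5760
Total: 5760 + 23 = 5783

5783


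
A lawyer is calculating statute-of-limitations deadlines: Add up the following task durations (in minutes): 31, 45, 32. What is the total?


Durations: 31, 45, 32
Running sum: 31
+ 45 = 76
+ 32 = 108
Total duration: 108 minutes
That is 1 hours and 48 minutes

108


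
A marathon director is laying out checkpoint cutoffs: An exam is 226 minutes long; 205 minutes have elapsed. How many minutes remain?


Total budget: 226 minutes
Time used: 205 minutes
Remaining: 226 - 205 = 21 minutes
Percent used: 90.7%
Percent remaining: 9.3%

21


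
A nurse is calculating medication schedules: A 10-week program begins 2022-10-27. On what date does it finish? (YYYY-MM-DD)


Start: 2022-10-27
Weeks to add: 10
Convert to days: 10 x 7 = 70 days
Add 70 days to 2022-10-27
Result: 2023-01-05

2023-01-05


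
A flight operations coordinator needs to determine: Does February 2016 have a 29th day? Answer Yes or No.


Year: 2016
Divisible by 4? 2016 / 4 = 504.0 -> Yes
Divisible by 100? 2016 / 100 = 20.16 -> No
Divisible by 4 but not 100, so it IS a leap year

Yes


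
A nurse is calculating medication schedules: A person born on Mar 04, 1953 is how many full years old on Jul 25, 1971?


Birth: 1953-03-04
Reference: 1971-07-25
Year difference: 1971 - 1953 = 18
Has birthday (03-04) occurred by 07-25? Yes
Age in full years: 18

18


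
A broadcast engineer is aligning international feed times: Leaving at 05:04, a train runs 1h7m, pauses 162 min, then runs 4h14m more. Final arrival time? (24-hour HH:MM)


Depart: 05:04
Leg 1: +67 min -> 06:11
Layover: +162 min -> 08:53
Leg 2: +254 min -> 13:07
Total travel: 483 minutes = 8h 3m
Arrival: 13:07

13:07


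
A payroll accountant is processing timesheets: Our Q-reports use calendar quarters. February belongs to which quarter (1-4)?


Month: February (month 2)
Q1: January-March (months 1-3)
Q2: April-June (months 4-6)
Q3: July-September (months 7-9)
Q4: October-December (months 10-12)
Month 2 falls in Q1

1


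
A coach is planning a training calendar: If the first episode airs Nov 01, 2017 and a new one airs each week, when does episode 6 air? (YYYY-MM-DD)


First occurrence: 2017-11-01 (occurrence 1)
Each occurrence is 7 days after the previous.
Occurrence 6 is 5 weeks after the first.
5 weeks = 35 days
2017-11-01 + 35 days = 2017-12-06

2017-12-06


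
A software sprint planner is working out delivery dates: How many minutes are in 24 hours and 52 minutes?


Hours: 24
Minutes: 52
Convert hours to minutes: 24 x 60 = 1440
Add remaining minutes: 1440 + 52 = 1492

1492


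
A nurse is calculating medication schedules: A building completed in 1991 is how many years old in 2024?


Birth year: 1991
Current year: 2024
Age = current year - birth year
Age = 2024 - 1991 = 33

33


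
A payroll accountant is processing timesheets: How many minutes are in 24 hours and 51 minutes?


Hours: 24
Extra minutes: 51
Minutes per hour: 60
Hours to minutes: 24 x 60 = 1440
Total: 1440 + 51 = 1491

1491


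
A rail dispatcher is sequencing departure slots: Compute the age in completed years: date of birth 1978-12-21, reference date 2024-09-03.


Birth: 1978-12-21
Reference: 2024-09-03
Year difference: 2024 - 1978 = 46
Has birthday (12-21) occurred by 09-03? No
Birthday not yet reached this year -> subtract 1
Age in full years: 45

45


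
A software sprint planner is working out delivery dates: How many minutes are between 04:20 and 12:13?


Start time: 04:20 = 260 minutes from midnight
End time: 12:13 = 733 minutes from midnight
Difference: 733 - 260 = 473 minutes
That is 7 hours and 53 minutes

473


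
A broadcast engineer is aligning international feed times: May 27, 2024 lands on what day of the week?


Date: 2024-05-27
January 1, 2024 is a Monday
Day of year: 148
Offset from Jan 1: 147 days
147 mod 7 = 0
Result: Monday

Monday


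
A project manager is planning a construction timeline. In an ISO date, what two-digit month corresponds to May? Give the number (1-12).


Calendar month order:
4. April
5. May <--
6. June
May is month number 5

5


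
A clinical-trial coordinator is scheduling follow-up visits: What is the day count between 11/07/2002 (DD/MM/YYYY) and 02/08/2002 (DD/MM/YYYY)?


Start date: 2002-07-11
End date: 2002-08-02
Jul 2002: +21 days
Aug 2002: +1 days
Total: 22 days

22


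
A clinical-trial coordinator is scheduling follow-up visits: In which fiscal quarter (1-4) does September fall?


Month: September (month 9)
Q1: January-March (months 1-3)
Q2: April-June (months 4-6)
Q3: July-September (months 7-9)
Q4: October-December (months 10-12)
Month 9 falls in Q3

3


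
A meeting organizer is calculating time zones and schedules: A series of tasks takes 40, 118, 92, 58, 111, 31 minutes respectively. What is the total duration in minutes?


Durations: 40, 118, 92, 58, 111, 31
Running sum: 40
+ 118 = 158
+ 92 = 250
+ 58 = 308
+ 111 = 419
+ 31 = 450
Total duration: 450 minutes
That is 7 hours and 30 minutes

450


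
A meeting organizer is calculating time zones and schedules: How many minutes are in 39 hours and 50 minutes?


Hours: 39
Extra minutes: 50
Minutes per hour: 60
Hours to minutes: 39 x 60 = 2340
Total: 2340 + 50 = 2390

2390


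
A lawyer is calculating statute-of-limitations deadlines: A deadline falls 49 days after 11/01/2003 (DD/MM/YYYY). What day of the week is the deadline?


Start: 2003-01-11 (Saturday)
Step 1 - find target date: add 49 days
  2003-01-11 + 49 days = 2003-03-01
Step 2 - day of week:
  49 mod 7 = 0
  Saturday + 0 days -> Saturday
Result: Saturday (2003-03-01)

Saturday


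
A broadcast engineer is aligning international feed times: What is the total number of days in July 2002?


Month: July
Year: 2002
July is a 31-day month
Total: 31 days

31


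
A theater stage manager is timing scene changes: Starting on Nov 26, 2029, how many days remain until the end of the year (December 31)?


Start: November 26, 2029
End: December 31, 2029
Days left in November: 4
December: 31
Sum of remaining months: 31
Total: 4 + 31 = 35

35


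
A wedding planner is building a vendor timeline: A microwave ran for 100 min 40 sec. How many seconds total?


Minutes: 100
Extra seconds: 40
Seconds per minute: 60
Minutes to seconds: 100 x 60 = 6000
Total: 6000 + 40 = 6040

6040


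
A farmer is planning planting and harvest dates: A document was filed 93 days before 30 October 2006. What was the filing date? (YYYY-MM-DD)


Start: 2006-10-30
Subtracting 93 days
Days already passed in October: 30
After going back through October: 63 more days to subtract
September 2006: 30 days, 33 remaining
August 2006: 31 days, 2 remaining
July 2006 has 31 days, need 2
Result: 2006-07-29

2006-07-29


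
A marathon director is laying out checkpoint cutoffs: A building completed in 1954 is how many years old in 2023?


Birth year: 1954
Current year: 2023
Age = current year - birth year
Age = 2023 - 1954 = 69

69


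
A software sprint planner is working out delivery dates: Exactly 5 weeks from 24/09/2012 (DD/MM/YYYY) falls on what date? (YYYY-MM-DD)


Start: 2012-09-24
Weeks to add: 5
Convert to days: 5 x 7 = 35 days
Add 35 days to 2012-09-24
Result: 2012-10-29

2012-10-29


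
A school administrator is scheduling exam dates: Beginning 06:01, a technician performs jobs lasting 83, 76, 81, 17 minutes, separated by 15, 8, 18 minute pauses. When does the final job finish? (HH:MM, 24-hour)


Start: 06:01 = 361 min from midnight
  after task 1 (83 min): 07:24
  after break (15 min): 07:39
  after task 2 (76 min): 08:55
  after break (8 min): 09:03
  after task 3 (81 min): 10:24
  after break (18 min): 10:42
  after task 4 (17 min): 10:59
Total elapsed: 298 minutes
End time: 10:59

10:59


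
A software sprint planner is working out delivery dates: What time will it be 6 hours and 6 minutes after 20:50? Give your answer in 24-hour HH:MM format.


Start time: 20:50
Adding: 6 hours 6 minutes
Minutes: 50 + 6 = 56
Hours: 20 + 6 + 0 = 26
Hour wraparound: 26 mod 24 = 2
Result: 02:56

02:56


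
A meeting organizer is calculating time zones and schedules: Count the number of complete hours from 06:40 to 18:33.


Start: 06:40
End: 18:33
Hour difference: 18 - 6 = 12 hours
Minute difference: 33 - 40 = -7 minutes
Total minutes: 713
Complete hours: 713 / 60 = 11 (remainder 53)

11


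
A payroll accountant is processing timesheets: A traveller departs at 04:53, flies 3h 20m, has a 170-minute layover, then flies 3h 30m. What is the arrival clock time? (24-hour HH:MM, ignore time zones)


Depart: 04:53
Leg 1: +200 min -> 08:13
Layover: +170 min -> 11:03
Leg 2: +210 min -> 14:33
Total travel: 580 minutes = 9h 40m
Arrival: 14:33

14:33


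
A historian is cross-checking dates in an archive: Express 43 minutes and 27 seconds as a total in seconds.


Minutes: 43
Seconds: 27
Convert minutes to seconds: 43 x 60 = 2580
Add remaining seconds: 2580 + 27 = 2607

2607


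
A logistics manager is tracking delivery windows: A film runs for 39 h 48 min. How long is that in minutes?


Hours: 39
Minutes: 48
Convert hours to minutes: 39 x 60 = 2340
Add remaining minutes: 2340 + 48 = 2388

2388


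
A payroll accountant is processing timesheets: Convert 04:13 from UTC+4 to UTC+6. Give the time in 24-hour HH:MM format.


Local time: 04:13 at UTC+4 (offset 4h)
Target zone: UTC+6 (offset 6h)
Difference: 6 - (4) = 2 hours
Calculation: 4 + (2) = 6
Result: 06:13

06:13


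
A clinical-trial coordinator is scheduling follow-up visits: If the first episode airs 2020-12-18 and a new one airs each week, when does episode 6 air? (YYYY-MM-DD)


First occurrence: 2020-12-18 (occurrence 1)
Each occurrence is 7 days after the previous.
Occurrence 6 is 5 weeks after the first.
5 weeks = 35 days
2020-12-18 + 35 days = 2021-01-22

2021-01-22


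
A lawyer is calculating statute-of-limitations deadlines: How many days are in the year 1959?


Year: 1959
Check leap year rules:
Divisible by 4? No
1959 is not a leap year
Days: 365

365


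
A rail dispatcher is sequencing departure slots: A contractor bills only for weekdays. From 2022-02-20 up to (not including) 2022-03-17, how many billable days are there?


Start: 2022-02-20 (Sunday)
End (exclusive): 2022-03-17 (Thursday)
Total calendar days: 25
Full weeks: 25 // 7 = 3 -> 15 weekdays
Remaining 4 days starting on Sunday:
  Sun(-), Mon(w), Tue(w), Wed(w) -> 3 weekdays
Total business days: 15 + 3 = 18

18


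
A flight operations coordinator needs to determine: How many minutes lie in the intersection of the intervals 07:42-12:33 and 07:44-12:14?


Interval A: [462, 753] minutes from midnight
Interval B: [464, 734] minutes from midnight
Overlap start = max(462, 464) = 464
Overlap end = min(753, 734) = 734
Overlap = 734 - 464 = 270 minutes

270


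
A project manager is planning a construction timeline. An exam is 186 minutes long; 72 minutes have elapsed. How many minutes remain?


Total budget: 186 minutes
Time used: 72 minutes
Remaining: 186 - 72 = 114 minutes
Percent used: 38.7%
Percent remaining: 61.3%

114


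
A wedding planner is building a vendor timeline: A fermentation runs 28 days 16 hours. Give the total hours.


Days: 28
Extra hours: 16
Hours per day: 24
Days to hours: 28 x 24 = 672
Total: 672 + 16 = 688

688


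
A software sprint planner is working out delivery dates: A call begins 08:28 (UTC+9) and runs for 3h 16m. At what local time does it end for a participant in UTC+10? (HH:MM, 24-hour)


Start: 08:28 in UTC+9
Step 1 - add duration:
  minutes: 28 + 16 = 44
  hours: 8 + 3 + 0 = 11
  end in UTC+9: 11:44
Step 2 - convert UTC+9 -> UTC+10:
  offset difference: 10 - (9) = 1 hours
  11 + (1) = 12 -> mod 24 = 12
Result: 12:44 in UTC+10

12:44


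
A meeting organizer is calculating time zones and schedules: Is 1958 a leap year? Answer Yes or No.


Year: 1958
Divisible by 4? 1958 / 4 = 489.5 -> No
Not divisible by 4, so NOT a leap year

No


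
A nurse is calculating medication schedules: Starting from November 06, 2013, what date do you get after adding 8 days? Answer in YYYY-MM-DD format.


Start: 2013-11-06
Adding 8 days
Days remaining in November: 24
Result: 2013-11-14

2013-11-14


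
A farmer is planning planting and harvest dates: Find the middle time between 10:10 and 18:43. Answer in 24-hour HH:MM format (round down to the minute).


Start time: 10:10 = 610 minutes from midnight
End time: 18:43 = 1123 minutes from midnight
Sum: 610 + 1123 = 1733
Midpoint: 1733 / 2 = 866 minutes
Convert: 866 / 60 = 14 hours, 26 minutes
Result: 14:26

14:26


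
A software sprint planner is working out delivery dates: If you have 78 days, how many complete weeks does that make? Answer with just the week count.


Total days: 78
Days per week: 7
Division: 78 / 7 = 11 remainder 1
Complete weeks: 11
Remaining days: 1

11


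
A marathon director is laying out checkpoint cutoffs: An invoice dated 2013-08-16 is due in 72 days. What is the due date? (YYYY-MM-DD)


Start: 2013-08-16
Adding 72 days
Days remaining in August: 15
After August: 57 days still to add
September 2013: 30 days, 27 remaining
October 2013 has 31 days, need 27
Result: 2013-10-27

2013-10-27


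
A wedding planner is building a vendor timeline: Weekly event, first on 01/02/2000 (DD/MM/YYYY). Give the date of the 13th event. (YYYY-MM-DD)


First occurrence: 2000-02-01 (occurrence 1)
Each occurrence is 7 days after the previous.
Occurrence 13 is 12 weeks after the first.
12 weeks = 84 days
2000-02-01 + 84 days = 2000-04-25

2000-04-25


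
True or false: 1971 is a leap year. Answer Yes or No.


Year: 1971
Divisible by 4? 1971 / 4 = 492.75 -> No
Not divisible by 4, so NOT a leap year

No


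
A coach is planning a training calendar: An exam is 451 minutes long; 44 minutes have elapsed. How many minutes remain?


Total budget: 451 minutes
Time used: 44 minutes
Remaining: 451 - 44 = 407 minutes
Percent used: 9.8%
Percent remaining: 90.2%

407


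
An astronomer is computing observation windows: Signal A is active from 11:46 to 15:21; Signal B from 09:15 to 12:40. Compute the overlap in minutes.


Interval A: [706, 921] minutes from midnight
Interval B: [555, 760] minutes from midnight
Overlap start = max(706, 555) = 706
Overlap end = min(921, 760) = 760
Overlap = 760 - 706 = 54 minutes

54


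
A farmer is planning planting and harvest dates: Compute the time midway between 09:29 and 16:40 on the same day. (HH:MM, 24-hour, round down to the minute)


Start time: 09:29 = 569 minutes from midnight
End time: 16:40 = 1000 minutes from midnight
Sum: 569 + 1000 = 1569
Midpoint: 1569 / 2 = 784 minutes
Convert: 784 / 60 = 13 hours, 4 minutes
Result: 13:04

13:04


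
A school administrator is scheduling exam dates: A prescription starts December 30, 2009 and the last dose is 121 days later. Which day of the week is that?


Start: 2009-12-30 (Wednesday)
Step 1 - find target date: add 121 days
  2009-12-30 + 121 days = 2010-04-30
Step 2 - day of week:
  121 mod 7 = 2
  Wednesday + 2 days -> Friday
Result: Friday (2010-04-30)

Friday


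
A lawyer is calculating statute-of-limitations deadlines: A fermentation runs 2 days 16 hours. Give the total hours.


Days: 2
Extra hours: 16
Hours per day: 24
Days to hours: 2 x 24 = 48
Total: 48 + 16 = 64

64


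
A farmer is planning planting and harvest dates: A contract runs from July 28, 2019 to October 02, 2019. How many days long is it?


Start date: 2019-07-28
End date: 2019-10-02
Jul 2019: +4 days
Aug 2019: +31 days
Sep 2019: +30 days
Oct 2019: +1 days
Total: 66 days

66


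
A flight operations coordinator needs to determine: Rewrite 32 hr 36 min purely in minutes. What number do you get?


Hours: 32
Extra minutes: 36
Minutes per hour: 60
Hours to minutes: 32 x 60 = 1920
Total: 1920 + 36 = 1956

1956
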